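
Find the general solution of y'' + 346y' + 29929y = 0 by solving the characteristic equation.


Characteristic equation: r² + 346r + 29929 = 0, i.e. (r + 173)² = 0.
Repeated root r = -173; include an x factor for the second linearly independent solution.
General solution: y = (C₁ + C₂x)e^(-173x).


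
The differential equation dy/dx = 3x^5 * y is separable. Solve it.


Separate variables: dy/y = 3x^5 dx.
Integrate: ln|y| = (1/2)x^6 + C₀.
Exponentiate: y = Ce^((1/2)x^6).


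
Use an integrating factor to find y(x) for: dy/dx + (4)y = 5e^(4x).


P(x) = 4 ⇒ μ = e^(4x).
(μ y)' = 5e^(8x) ⇒ μ y = (5/8)e^(8x) + C.
Divide by μ: y = (5/8)e^(4x) + Ce^(-4x).


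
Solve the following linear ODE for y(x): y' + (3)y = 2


P(x) = 3, Q(x) = 2; integrating factor μ = e^(3x).
(μ y)' = 2e^(3x) ⇒ μ y = (2/3)e^(3x) + C.
Divide by μ: y = 2/3 + Ce^(-3x).


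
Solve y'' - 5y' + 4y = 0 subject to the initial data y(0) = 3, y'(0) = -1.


Characteristic roots of r² - 5r + 4 = 0 are 4, 1.
General solution y = c₁ e^(4x) + c₂ e^(x).
Apply y(0) = 3: c₁ + c₂ = 3. Apply y'(0) = -1: 4 c₁ + 1 c₂ = -1.
Solve: c₁ = -4/3, c₂ = 13/3.
Particular solution: y = -(4/3)e^(4x) + (13/3)e^(x).


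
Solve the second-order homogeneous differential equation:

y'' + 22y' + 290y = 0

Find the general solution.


Characteristic equation: r² + 22r + 290 = 0.
Discriminant is negative; roots r = -11 ± 13i (complex conjugate pair).
General solution uses e^(α x)(C₁ cos(β x) + C₂ sin(β x)): y = e^(-11x)(C₁cos(13x) + C₂sin(13x)).


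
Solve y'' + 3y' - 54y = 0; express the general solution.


Characteristic equation: r² + 3r - 54 = 0.
Factor: (r + 9)(r - 6) = 0 ⇒ r = -9, 6 (distinct real).
General solution: y = C₁e^(-9x) + C₂e^(6x).


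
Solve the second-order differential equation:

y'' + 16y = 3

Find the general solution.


Homogeneous part: r² + 16 = 0 ⇒ r = ±4i, so y_h = C₁cos(4x) + C₂sin(4x).
Try constant y_p = A; plug in: 16A = 3 ⇒ A = 3/16.
General solution: y = C₁cos(4x) + C₂sin(4x) + 3/16.


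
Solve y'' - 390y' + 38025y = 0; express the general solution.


Characteristic equation: r² - 390r + 38025 = 0, i.e. (r - 195)² = 0.
Repeated root r = 195; include an x factor for the second linearly independent solution.
General solution: y = (C₁ + C₂x)e^(195x).


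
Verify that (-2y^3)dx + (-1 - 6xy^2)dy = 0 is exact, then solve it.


Check exactness: ∂M/∂y = -6y^2 and ∂N/∂x = -6y^2; equal, so the equation is exact.
Integrate M with respect to x (treating y as constant): ∫M dx = -2xy^3 + h(y).
Differentiate w.r.t. y and set equal to N: the x-dependent terms already match, leaving h'(y) = -1. Integrate: h(y) = -y.
So F(x,y) = -y - 2xy^3.
General solution: -y - 2xy^3 = C.


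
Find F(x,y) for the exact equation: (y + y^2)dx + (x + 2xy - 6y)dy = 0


Check exactness: ∂M/∂y = 1 + 2y and ∂N/∂x = 1 + 2y; equal, so the equation is exact.
Integrate M with respect to x (treating y as constant): ∫M dx = xy + xy^2 + h(y).
Differentiate w.r.t. y and set equal to N: the x-dependent terms already match, leaving h'(y) = -6y. Integrate: h(y) = -3y^2.
So F(x,y) = xy + xy^2 - 3y^2.
General solution: xy + xy^2 - 3y^2 = C.


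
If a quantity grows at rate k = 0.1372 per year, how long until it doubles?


Exponential growth: P(t) = P₀ e^(0.1372t). Set P(t)/P₀ = 2: e^(0.1372t) = 2.
Solve: t = ln(2)/0.1372 ≈ 5.05 years.


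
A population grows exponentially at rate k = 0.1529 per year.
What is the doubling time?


Exponential growth: P(t) = P₀ e^(0.1529t). Set P(t)/P₀ = 2: e^(0.1529t) = 2.
Solve: t = ln(2)/0.1529 ≈ 4.53 years.


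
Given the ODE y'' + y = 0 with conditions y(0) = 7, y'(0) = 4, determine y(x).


Characteristic roots of r² + 1 = 0 are ±1i, so y = C₁cos(x) + C₂sin(x).
Apply y(0) = 7: C₁ = 7. Differentiate and apply y'(0) = 4: 1·C₂ = 4, so C₂ = 4.
Particular solution: y = 7cos(x) + 4sin(x).


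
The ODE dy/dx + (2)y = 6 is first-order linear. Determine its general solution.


P(x) = 2, Q(x) = 6; integrating factor μ = e^(2x).
(μ y)' = 6e^(2x) ⇒ μ y = 3e^(2x) + C.
Divide by μ: y = 3 + Ce^(-2x).


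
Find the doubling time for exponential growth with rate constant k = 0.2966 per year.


Exponential growth: P(t) = P₀ e^(0.2966t). Set P(t)/P₀ = 2: e^(0.2966t) = 2.
Solve: t = ln(2)/0.2966 ≈ 2.34 years.


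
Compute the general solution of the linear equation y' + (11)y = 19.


P(x) = 11, Q(x) = 19; integrating factor μ = e^(11x).
(μ y)' = 19e^(11x) ⇒ μ y = (19/11)e^(11x) + C.
Divide by μ: y = 19/11 + Ce^(-11x).


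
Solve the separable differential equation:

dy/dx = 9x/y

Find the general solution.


Separate variables: y dy = 9x dx.
Integrate both sides: y²/2 = (9/2)x^2 + C₀.
Multiply by 2: y² = 9x^2 + C.


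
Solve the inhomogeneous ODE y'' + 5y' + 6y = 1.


Characteristic roots of r² + 5r + 6 = 0 are -3, -2.
y_h = C₁e^(-3x) + C₂e^(-2x).
Constant forcing; try y_p = A. Then 6A = 1 ⇒ A = 1/6.
General solution: y = C₁e^(-3x) + C₂e^(-2x) + 1/6.


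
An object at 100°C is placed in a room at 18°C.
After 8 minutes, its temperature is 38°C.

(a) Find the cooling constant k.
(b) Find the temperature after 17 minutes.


Newton's law: T(t) = T_a + (T₀ - T_a)e^(-kt).
(a) Use T(8) = 38: (38 - 18)/(100 - 18) = e^(-k·8), so k = -ln(0.244)/8 ≈ 0.1764.
(b) Apply k to t = 17: T(17) = 18 + (82)e^(-2.998) ≈ 22.1°C.


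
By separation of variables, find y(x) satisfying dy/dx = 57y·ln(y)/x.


Separate: dy/[y ln(y)] = 57 dx/x.
Substitute u = ln(y): du/u = 57 dx/x.
Integrate: ln|ln(y)| = 57ln|x| + C₀, hence ln(y) = C·x^57.


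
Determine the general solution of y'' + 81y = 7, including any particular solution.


Homogeneous part: r² + 81 = 0 ⇒ r = ±9i, so y_h = C₁cos(9x) + C₂sin(9x).
Try constant y_p = A; plug in: 81A = 7 ⇒ A = 7/81.
General solution: y = C₁cos(9x) + C₂sin(9x) + 7/81.


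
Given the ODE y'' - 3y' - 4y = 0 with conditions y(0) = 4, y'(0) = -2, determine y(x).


Characteristic roots of r² - 3r - 4 = 0 are -1, 4.
General solution y = c₁ e^(-x) + c₂ e^(4x).
Apply y(0) = 4: c₁ + c₂ = 4. Apply y'(0) = -2: -1 c₁ + 4 c₂ = -2.
Solve: c₁ = 18/5, c₂ = 2/5.
Particular solution: y = (18/5)e^(-x) + (2/5)e^(4x).


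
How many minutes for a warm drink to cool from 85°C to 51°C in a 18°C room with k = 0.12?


From T(t) = T_a + (T₀ - T_a)e^(-kt), set T(t) = 51:
(51 - 18) / (85 - 18) = e^(-0.12t), so t = -ln(0.493)/0.12 ≈ 5.9 minutes.


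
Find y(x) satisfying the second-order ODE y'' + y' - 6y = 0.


Characteristic equation: r² + r - 6 = 0.
Factor: (r + 3)(r - 2) = 0 ⇒ r = -3, 2 (distinct real).
General solution: y = C₁e^(-3x) + C₂e^(2x).


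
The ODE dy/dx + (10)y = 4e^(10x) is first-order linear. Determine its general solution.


P(x) = 10 ⇒ μ = e^(10x).
(μ y)' = 4e^(20x) ⇒ μ y = (4/20)e^(20x) + C.
Divide by μ: y = (1/5)e^(10x) + Ce^(-10x).


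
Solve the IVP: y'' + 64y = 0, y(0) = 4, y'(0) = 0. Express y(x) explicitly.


Characteristic roots of r² + 64 = 0 are ±8i, so y = C₁cos(8x) + C₂sin(8x).
Apply y(0) = 4: C₁ = 4. Differentiate and apply y'(0) = 0: 8·C₂ = 0, so C₂ = 0.
Particular solution: y = 4cos(8x).


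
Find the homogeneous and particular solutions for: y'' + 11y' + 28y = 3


Characteristic roots of r² + 11r + 28 = 0 are -7, -4.
y_h = C₁e^(-7x) + C₂e^(-4x).
Constant forcing; try y_p = A. Then 28A = 3 ⇒ A = 3/28.
General solution: y = C₁e^(-7x) + C₂e^(-4x) + 3/28.


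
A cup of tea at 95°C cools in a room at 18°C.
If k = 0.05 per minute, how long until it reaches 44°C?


From T(t) = T_a + (T₀ - T_a)e^(-kt), set T(t) = 44:
(44 - 18) / (95 - 18) = e^(-0.05t), so t = -ln(0.338)/0.05 ≈ 21.7 minutes.


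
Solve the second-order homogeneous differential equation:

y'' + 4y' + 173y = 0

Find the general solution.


Characteristic equation: r² + 4r + 173 = 0.
Discriminant is negative; roots r = -2 ± 13i (complex conjugate pair).
General solution uses e^(α x)(C₁ cos(β x) + C₂ sin(β x)): y = e^(-2x)(C₁cos(13x) + C₂sin(13x)).


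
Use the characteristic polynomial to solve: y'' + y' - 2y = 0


Characteristic equation: r² + r - 2 = 0.
Factor: (r + 2)(r - 1) = 0 ⇒ r = -2, 1 (distinct real).
General solution: y = C₁e^(-2x) + C₂e^(x).


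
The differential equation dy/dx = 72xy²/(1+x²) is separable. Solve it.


Separate: dy/y² = 72x/(1+x²) dx.
Integrate LHS: ∫ dy/y² = -1/y.
Integrate RHS via u = 1+x²: 36ln(1+x²) + C.
Result: -1/y = 36ln(1+x²) + C.


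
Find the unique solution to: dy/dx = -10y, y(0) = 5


General solution of y' = -10y is y = Ce^(-10x).
Apply y(0) = 5: C = 5.
Particular solution: y = 5e^(-10x).


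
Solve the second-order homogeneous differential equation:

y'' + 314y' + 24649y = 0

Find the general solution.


Characteristic equation: r² + 314r + 24649 = 0, i.e. (r + 157)² = 0.
Repeated root r = -157; include an x factor for the second linearly independent solution.
General solution: y = (C₁ + C₂x)e^(-157x).


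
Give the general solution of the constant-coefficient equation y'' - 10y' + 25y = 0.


Characteristic equation: r² - 10r + 25 = 0, i.e. (r - 5)² = 0.
Repeated root r = 5; include an x factor for the second linearly independent solution.
General solution: y = (C₁ + C₂x)e^(5x).


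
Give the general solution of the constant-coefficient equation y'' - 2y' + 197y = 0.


Characteristic equation: r² - 2r + 197 = 0.
Discriminant is negative; roots r = 1 ± 14i (complex conjugate pair).
General solution uses e^(α x)(C₁ cos(β x) + C₂ sin(β x)): y = e^(x)(C₁cos(14x) + C₂sin(14x)).


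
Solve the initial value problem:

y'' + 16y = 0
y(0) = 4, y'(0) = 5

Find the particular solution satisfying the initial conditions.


Characteristic roots of r² + 16 = 0 are ±4i, so y = C₁cos(4x) + C₂sin(4x).
Apply y(0) = 4: C₁ = 4. Differentiate and apply y'(0) = 5: 4·C₂ = 5, so C₂ = 5/4.
Particular solution: y = 4cos(4x) + (5/4)sin(4x).


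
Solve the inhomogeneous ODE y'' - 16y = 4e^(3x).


Characteristic roots of r² - 16 = 0 are 4, -4.
y_h = C₁e^(4x) + C₂e^(-4x).
Forcing exponent 3 is not a characteristic root; try y_p = Ae^(3x).
Substitute: A·(9 + (0)·3 + (-16)) = A·-7 = 4, so A = -4/7.
General solution: y = C₁e^(4x) + C₂e^(-4x) - (4/7)e^(3x).


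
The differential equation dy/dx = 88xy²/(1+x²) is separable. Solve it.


Separate: dy/y² = 88x/(1+x²) dx.
Integrate LHS: ∫ dy/y² = -1/y.
Integrate RHS via u = 1+x²: 44ln(1+x²) + C.
Result: -1/y = 44ln(1+x²) + C.


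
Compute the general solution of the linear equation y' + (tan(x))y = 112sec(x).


P(x) = tan(x) ⇒ μ = e^(∫tan(x)dx) = sec(x).
(sec(x) y)' = 112sec²(x) ⇒ sec(x) y = 112tan(x) + C.
Multiply by cos(x): y = 112sin(x) + C·cos(x).


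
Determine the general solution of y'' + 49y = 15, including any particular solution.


Homogeneous part: r² + 49 = 0 ⇒ r = ±7i, so y_h = C₁cos(7x) + C₂sin(7x).
Try constant y_p = A; plug in: 49A = 15 ⇒ A = 15/49.
General solution: y = C₁cos(7x) + C₂sin(7x) + 15/49.


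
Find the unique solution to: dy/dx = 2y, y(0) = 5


General solution of y' = 2y is y = Ce^(2x).
Apply y(0) = 5: C = 5.
Particular solution: y = 5e^(2x).


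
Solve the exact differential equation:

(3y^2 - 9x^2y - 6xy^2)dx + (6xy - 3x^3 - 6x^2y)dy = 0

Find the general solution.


Check exactness: ∂M/∂y = 6y - 9x^2 - 12xy and ∂N/∂x = 6y - 9x^2 - 12xy; equal, so the equation is exact.
Integrate M with respect to x (treating y as constant): ∫M dx = 3xy^2 - 3x^3y - 3x^2y^2 + h(y).
Differentiate w.r.t. y and set equal to N: all terms match, so h'(y) = 0 and h is a constant absorbed into C.
General solution: 3xy^2 - 3x^3y - 3x^2y^2 = C.


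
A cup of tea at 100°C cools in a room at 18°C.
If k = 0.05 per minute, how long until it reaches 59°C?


From T(t) = T_a + (T₀ - T_a)e^(-kt), set T(t) = 59:
(59 - 18) / (100 - 18) = e^(-0.05t), so t = -ln(0.500)/0.05 ≈ 13.9 minutes.


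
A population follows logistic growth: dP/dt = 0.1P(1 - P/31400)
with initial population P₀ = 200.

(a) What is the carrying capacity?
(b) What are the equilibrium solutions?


Logistic ODE dP/dt = 0.1P(1 - P/31400) has equilibria where dP/dt = 0, i.e. P = 0 or P = 31400.
The coefficient (1 - P/K) = 0 when P = K, identifying K = 31400 as the carrying capacity.
(a) K = 31400; (b) equilibria P = 0 and P = 31400.


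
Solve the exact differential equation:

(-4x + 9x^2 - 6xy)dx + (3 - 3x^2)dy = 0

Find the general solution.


Check exactness: ∂M/∂y = -6x and ∂N/∂x = -6x; equal, so the equation is exact.
Integrate M with respect to x (treating y as constant): ∫M dx = -2x^2 + 3x^3 - 3x^2y + h(y).
Differentiate w.r.t. y and set equal to N: the x-dependent terms already match, leaving h'(y) = 3. Integrate: h(y) = 3y.
So F(x,y) = -2x^2 + 3y + 3x^3 - 3x^2y.
General solution: -2x^2 + 3y + 3x^3 - 3x^2y = C.


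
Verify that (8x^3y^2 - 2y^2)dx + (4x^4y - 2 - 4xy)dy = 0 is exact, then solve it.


Check exactness: ∂M/∂y = 16x^3y - 4y and ∂N/∂x = 16x^3y - 4y; equal, so the equation is exact.
Integrate M with respect to x (treating y as constant): ∫M dx = 2x^4y^2 - 2xy^2 + h(y).
Differentiate w.r.t. y and set equal to N: the x-dependent terms already match, leaving h'(y) = -2. Integrate: h(y) = -2y.
So F(x,y) = 2x^4y^2 - 2y - 2xy^2.
General solution: 2x^4y^2 - 2y - 2xy^2 = C.


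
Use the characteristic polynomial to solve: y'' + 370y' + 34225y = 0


Characteristic equation: r² + 370r + 34225 = 0, i.e. (r + 185)² = 0.
Repeated root r = -185; include an x factor for the second linearly independent solution.
General solution: y = (C₁ + C₂x)e^(-185x).


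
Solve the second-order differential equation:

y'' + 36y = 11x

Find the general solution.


Homogeneous: r² + 36 = 0 ⇒ r = ±6i, y_h = C₁cos(6x) + C₂sin(6x).
Polynomial forcing; try y_p = Ax + B. Then y_p'' + 36 y_p = 36(Ax + B) = 11x, so B = 0 and A = 11/36.
General solution: y = C₁cos(6x) + C₂sin(6x) + (11/36)x.


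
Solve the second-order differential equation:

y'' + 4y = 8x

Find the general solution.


Homogeneous: r² + 4 = 0 ⇒ r = ±2i, y_h = C₁cos(2x) + C₂sin(2x).
Polynomial forcing; try y_p = Ax + B. Then y_p'' + 4 y_p = 4(Ax + B) = 8x, so B = 0 and A = 2.
General solution: y = C₁cos(2x) + C₂sin(2x) + 2x.


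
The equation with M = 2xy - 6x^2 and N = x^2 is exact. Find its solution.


Check exactness: ∂M/∂y = 2x and ∂N/∂x = 2x; equal, so the equation is exact.
Integrate M with respect to x (treating y as constant): ∫M dx = x^2y - 2x^3 + h(y).
Differentiate w.r.t. y and set equal to N: all terms match, so h'(y) = 0 and h is a constant absorbed into C.
General solution: x^2y - 2x^3 = C.


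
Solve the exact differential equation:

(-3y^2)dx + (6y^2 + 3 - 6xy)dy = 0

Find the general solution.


Check exactness: ∂M/∂y = -6y and ∂N/∂x = -6y; equal, so the equation is exact.
Integrate M with respect to x (treating y as constant): ∫M dx = -3xy^2 + h(y).
Differentiate w.r.t. y and set equal to N: the x-dependent terms already match, leaving h'(y) = 6y^2 + 3. Integrate: h(y) = 2y^3 + 3y.
So F(x,y) = 2y^3 + 3y - 3xy^2.
General solution: 2y^3 + 3y - 3xy^2 = C.


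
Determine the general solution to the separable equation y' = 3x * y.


Separate variables: dy/y = 3x dx.
Integrate: ln|y| = (3/2)x^2 + C₀.
Exponentiate: y = Ce^((3/2)x^2).


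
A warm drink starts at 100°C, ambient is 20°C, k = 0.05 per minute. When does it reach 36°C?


From T(t) = T_a + (T₀ - T_a)e^(-kt), set T(t) = 36:
(36 - 20) / (100 - 20) = e^(-0.05t), so t = -ln(0.200)/0.05 ≈ 32.2 minutes.


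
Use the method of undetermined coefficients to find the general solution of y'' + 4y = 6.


Homogeneous part: r² + 4 = 0 ⇒ r = ±2i, so y_h = C₁cos(2x) + C₂sin(2x).
Try constant y_p = A; plug in: 4A = 6 ⇒ A = 3/2.
General solution: y = C₁cos(2x) + C₂sin(2x) + 3/2.


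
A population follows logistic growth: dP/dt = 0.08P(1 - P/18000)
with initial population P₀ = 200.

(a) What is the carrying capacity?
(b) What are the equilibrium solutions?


Logistic ODE dP/dt = 0.08P(1 - P/18000) has equilibria where dP/dt = 0, i.e. P = 0 or P = 18000.
The coefficient (1 - P/K) = 0 when P = K, identifying K = 18000 as the carrying capacity.
(a) K = 18000; (b) equilibria P = 0 and P = 18000.


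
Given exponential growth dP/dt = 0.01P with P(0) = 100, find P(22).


The ODE dP/dt = 0.01P has solution P(t) = P(0)e^(0.01t).
Substitute P(0) = 100 and t = 22: P(22) = 100 e^(0.22) ≈ 125.


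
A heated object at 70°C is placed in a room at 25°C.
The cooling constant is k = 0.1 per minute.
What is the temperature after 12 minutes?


Newton's law: dT/dt = -k(T - T_a) has solution T(t) = T_a + (T₀ - T_a)e^(-kt).
Plug in T_a = 25, T₀ = 70, k = 0.1, t = 12: T(12) = 25 + (45)e^(-1.20) ≈ 38.6°C.


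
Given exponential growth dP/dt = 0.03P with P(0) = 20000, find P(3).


The ODE dP/dt = 0.03P has solution P(t) = P(0)e^(0.03t).
Substitute P(0) = 20000 and t = 3: P(3) = 20000 e^(0.09) ≈ 21883.


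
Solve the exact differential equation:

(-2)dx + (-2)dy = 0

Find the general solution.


Check exactness: ∂M/∂y = 0 and ∂N/∂x = 0; equal, so the equation is exact.
Integrate M with respect to x (treating y as constant): ∫M dx = -2x + h(y).
Differentiate w.r.t. y and set equal to N: the x-dependent terms already match, leaving h'(y) = -2. Integrate: h(y) = -2y.
So F(x,y) = -2y - 2x.
General solution: -2y - 2x = C.


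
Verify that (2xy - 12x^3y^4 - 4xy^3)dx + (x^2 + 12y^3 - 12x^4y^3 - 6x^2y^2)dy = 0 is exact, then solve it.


Check exactness: ∂M/∂y = 2x - 48x^3y^3 - 12xy^2 and ∂N/∂x = 2x - 48x^3y^3 - 12xy^2; equal, so the equation is exact.
Integrate M with respect to x (treating y as constant): ∫M dx = x^2y - 3x^4y^4 - 2x^2y^3 + h(y).
Differentiate w.r.t. y and set equal to N: the x-dependent terms already match, leaving h'(y) = 12y^3. Integrate: h(y) = 3y^4.
So F(x,y) = x^2y + 3y^4 - 3x^4y^4 - 2x^2y^3.
General solution: x^2y + 3y^4 - 3x^4y^4 - 2x^2y^3 = C.


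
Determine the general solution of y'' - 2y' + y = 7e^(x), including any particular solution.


Characteristic polynomial (r - 1)² = 0; repeated root r = 1.
y_h = (C₁ + C₂x)e^(x). Forcing matches the repeated root (resonance), so try y_p = Ax² e^(x).
Substitute and solve for A: 2A = 7, so A = 7/2.
General solution: y = (C₁ + C₂x + (7/2)x²)e^(x).


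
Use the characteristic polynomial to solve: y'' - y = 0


Characteristic equation: r² - 1 = 0.
Factor: (r - 1)(r + 1) = 0 ⇒ r = 1, -1 (distinct real).
General solution: y = C₁e^(x) + C₂e^(-x).


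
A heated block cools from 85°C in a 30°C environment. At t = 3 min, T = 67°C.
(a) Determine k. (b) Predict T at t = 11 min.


Newton's law: T(t) = T_a + (T₀ - T_a)e^(-kt).
(a) Use T(3) = 67: (67 - 30)/(85 - 30) = e^(-k·3), so k = -ln(0.673)/3 ≈ 0.1321.
(b) Apply k to t = 11: T(11) = 30 + (55)e^(-1.454) ≈ 42.9°C.


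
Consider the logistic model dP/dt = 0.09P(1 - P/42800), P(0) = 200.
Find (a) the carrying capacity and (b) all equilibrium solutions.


Logistic ODE dP/dt = 0.09P(1 - P/42800) has equilibria where dP/dt = 0, i.e. P = 0 or P = 42800.
The coefficient (1 - P/K) = 0 when P = K, identifying K = 42800 as the carrying capacity.
(a) K = 42800; (b) equilibria P = 0 and P = 42800.


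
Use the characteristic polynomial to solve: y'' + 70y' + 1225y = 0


Characteristic equation: r² + 70r + 1225 = 0, i.e. (r + 35)² = 0.
Repeated root r = -35; include an x factor for the second linearly independent solution.
General solution: y = (C₁ + C₂x)e^(-35x).


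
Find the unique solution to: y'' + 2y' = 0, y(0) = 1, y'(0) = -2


Characteristic roots of r² + 2r = 0 are 0, -2.
General solution y = c₁ + c₂ e^(-2x).
Apply y(0) = 1: c₁ + c₂ = 1. Apply y'(0) = -2: 0 c₁ - 2 c₂ = -2.
Solve: c₁ = 0, c₂ = 1.
Particular solution: y = 0 + e^(-2x).


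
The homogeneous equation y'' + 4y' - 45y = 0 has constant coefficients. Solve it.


Characteristic equation: r² + 4r - 45 = 0.
Factor: (r - 5)(r + 9) = 0 ⇒ r = 5, -9 (distinct real).
General solution: y = C₁e^(5x) + C₂e^(-9x).


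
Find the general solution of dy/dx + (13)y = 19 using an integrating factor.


P(x) = 13, Q(x) = 19; integrating factor μ = e^(13x).
(μ y)' = 19e^(13x) ⇒ μ y = (19/13)e^(13x) + C.
Divide by μ: y = 19/13 + Ce^(-13x).


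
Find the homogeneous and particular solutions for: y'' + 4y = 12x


Homogeneous: r² + 4 = 0 ⇒ r = ±2i, y_h = C₁cos(2x) + C₂sin(2x).
Polynomial forcing; try y_p = Ax + B. Then y_p'' + 4 y_p = 4(Ax + B) = 12x, so B = 0 and A = 3.
General solution: y = C₁cos(2x) + C₂sin(2x) + 3x.


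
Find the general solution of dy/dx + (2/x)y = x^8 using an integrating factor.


P(x) = 2/x ⇒ μ = x^2.
(x^2 y)' = x^10 ⇒ x^2 y = x^11/(11) + C.
Solve for y: y = (1/11)x^9 + C/x^2.


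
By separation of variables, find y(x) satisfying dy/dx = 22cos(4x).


g(y) = 1, so integrate directly: y = ∫ 22cos(4x) dx = (11/2)sin(4x) + C.


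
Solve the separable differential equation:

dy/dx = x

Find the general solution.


Integrate both sides with respect to x: y = ∫ x dx = (1/2)x^2 + C.


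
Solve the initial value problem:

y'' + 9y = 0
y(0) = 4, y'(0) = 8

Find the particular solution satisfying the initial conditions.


Characteristic roots of r² + 9 = 0 are ±3i, so y = C₁cos(3x) + C₂sin(3x).
Apply y(0) = 4: C₁ = 4. Differentiate and apply y'(0) = 8: 3·C₂ = 8, so C₂ = 8/3.
Particular solution: y = 4cos(3x) + (8/3)sin(3x).


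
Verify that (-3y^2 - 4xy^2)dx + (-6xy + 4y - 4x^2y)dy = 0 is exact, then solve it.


Check exactness: ∂M/∂y = -6y - 8xy and ∂N/∂x = -6y - 8xy; equal, so the equation is exact.
Integrate M with respect to x (treating y as constant): ∫M dx = -3xy^2 - 2x^2y^2 + h(y).
Differentiate w.r.t. y and set equal to N: the x-dependent terms already match, leaving h'(y) = 4y. Integrate: h(y) = 2y^2.
So F(x,y) = -3xy^2 + 2y^2 - 2x^2y^2.
General solution: -3xy^2 + 2y^2 - 2x^2y^2 = C.


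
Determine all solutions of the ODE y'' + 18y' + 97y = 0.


Characteristic equation: r² + 18r + 97 = 0.
Discriminant is negative; roots r = -9 ± 4i (complex conjugate pair).
General solution uses e^(α x)(C₁ cos(β x) + C₂ sin(β x)): y = e^(-9x)(C₁cos(4x) + C₂sin(4x)).


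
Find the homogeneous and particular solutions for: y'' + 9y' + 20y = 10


Characteristic roots of r² + 9r + 20 = 0 are -4, -5.
y_h = C₁e^(-4x) + C₂e^(-5x).
Constant forcing; try y_p = A. Then 20A = 10 ⇒ A = 1/2.
General solution: y = C₁e^(-4x) + C₂e^(-5x) + 1/2.


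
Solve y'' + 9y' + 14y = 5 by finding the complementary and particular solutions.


Characteristic roots of r² + 9r + 14 = 0 are -7, -2.
y_h = C₁e^(-7x) + C₂e^(-2x).
Constant forcing; try y_p = A. Then 14A = 5 ⇒ A = 5/14.
General solution: y = C₁e^(-7x) + C₂e^(-2x) + 5/14.


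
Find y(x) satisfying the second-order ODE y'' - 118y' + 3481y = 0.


Characteristic equation: r² - 118r + 3481 = 0, i.e. (r - 59)² = 0.
Repeated root r = 59; include an x factor for the second linearly independent solution.
General solution: y = (C₁ + C₂x)e^(59x).


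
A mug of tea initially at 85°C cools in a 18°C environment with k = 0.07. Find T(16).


Newton's law: dT/dt = -k(T - T_a) has solution T(t) = T_a + (T₀ - T_a)e^(-kt).
Plug in T_a = 18, T₀ = 85, k = 0.07, t = 16: T(16) = 18 + (67)e^(-1.12) ≈ 39.9°C.


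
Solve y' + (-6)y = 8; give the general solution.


P(x) = -6 ⇒ μ = e^(-6x).
(μ y)' = 8e^(-6x) ⇒ μ y = -(4/3)e^(-6x) + C.
Divide by μ: y = -4/3 + Ce^(6x).


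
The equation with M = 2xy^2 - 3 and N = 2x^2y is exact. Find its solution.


Check exactness: ∂M/∂y = 4xy and ∂N/∂x = 4xy; equal, so the equation is exact.
Integrate M with respect to x (treating y as constant): ∫M dx = x^2y^2 - 3x + h(y).
Differentiate w.r.t. y and set equal to N: all terms match, so h'(y) = 0 and h is a constant absorbed into C.
General solution: x^2y^2 - 3x = C.


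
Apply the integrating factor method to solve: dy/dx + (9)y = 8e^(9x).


P(x) = 9 ⇒ μ = e^(9x).
(μ y)' = 8e^(18x) ⇒ μ y = (8/18)e^(18x) + C.
Divide by μ: y = (4/9)e^(9x) + Ce^(-9x).


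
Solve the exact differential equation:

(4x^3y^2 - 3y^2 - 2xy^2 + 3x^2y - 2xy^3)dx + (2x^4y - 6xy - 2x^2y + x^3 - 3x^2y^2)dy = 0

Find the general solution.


Check exactness: ∂M/∂y = 8x^3y - 6y - 4xy + 3x^2 - 6xy^2 and ∂N/∂x = 8x^3y - 6y - 4xy + 3x^2 - 6xy^2; equal, so the equation is exact.
Integrate M with respect to x (treating y as constant): ∫M dx = x^4y^2 - 3xy^2 - x^2y^2 + x^3y - x^2y^3 + h(y).
Differentiate w.r.t. y and set equal to N: all terms match, so h'(y) = 0 and h is a constant absorbed into C.
General solution: x^4y^2 - 3xy^2 - x^2y^2 + x^3y - x^2y^3 = C.


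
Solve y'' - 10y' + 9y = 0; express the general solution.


Characteristic equation: r² - 10r + 9 = 0.
Factor: (r - 9)(r - 1) = 0 ⇒ r = 9, 1 (distinct real).
General solution: y = C₁e^(9x) + C₂e^(x).


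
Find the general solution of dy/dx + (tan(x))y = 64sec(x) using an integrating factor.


P(x) = tan(x) ⇒ μ = e^(∫tan(x)dx) = sec(x).
(sec(x) y)' = 64sec²(x) ⇒ sec(x) y = 64tan(x) + C.
Multiply by cos(x): y = 64sin(x) + C·cos(x).


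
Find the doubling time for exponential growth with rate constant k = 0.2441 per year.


Exponential growth: P(t) = P₀ e^(0.2441t). Set P(t)/P₀ = 2: e^(0.2441t) = 2.
Solve: t = ln(2)/0.2441 ≈ 2.84 years.


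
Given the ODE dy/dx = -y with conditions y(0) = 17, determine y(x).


General solution of y' = -y is y = Ce^(-x).
Apply y(0) = 17: C = 17.
Particular solution: y = 17e^(-x).


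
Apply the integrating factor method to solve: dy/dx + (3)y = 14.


P(x) = 3, Q(x) = 14; integrating factor μ = e^(3x).
(μ y)' = 14e^(3x) ⇒ μ y = (14/3)e^(3x) + C.
Divide by μ: y = 14/3 + Ce^(-3x).


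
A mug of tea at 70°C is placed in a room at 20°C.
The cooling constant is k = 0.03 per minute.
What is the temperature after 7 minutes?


Newton's law: dT/dt = -k(T - T_a) has solution T(t) = T_a + (T₀ - T_a)e^(-kt).
Plug in T_a = 20, T₀ = 70, k = 0.03, t = 7: T(7) = 20 + (50)e^(-0.21) ≈ 60.5°C.


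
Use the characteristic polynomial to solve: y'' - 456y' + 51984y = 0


Characteristic equation: r² - 456r + 51984 = 0, i.e. (r - 228)² = 0.
Repeated root r = 228; include an x factor for the second linearly independent solution.
General solution: y = (C₁ + C₂x)e^(228x).


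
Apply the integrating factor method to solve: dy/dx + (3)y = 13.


P(x) = 3, Q(x) = 13; integrating factor μ = e^(3x).
(μ y)' = 13e^(3x) ⇒ μ y = (13/3)e^(3x) + C.
Divide by μ: y = 13/3 + Ce^(-3x).


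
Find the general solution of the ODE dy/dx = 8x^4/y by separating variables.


Separate variables: y dy = 8x^4 dx.
Integrate both sides: y²/2 = (8/5)x^5 + C₀.
Multiply by 2: y² = (16/5)x^5 + C.


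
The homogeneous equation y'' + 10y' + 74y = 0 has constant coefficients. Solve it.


Characteristic equation: r² + 10r + 74 = 0.
Discriminant is negative; roots r = -5 ± 7i (complex conjugate pair).
General solution uses e^(α x)(C₁ cos(β x) + C₂ sin(β x)): y = e^(-5x)(C₁cos(7x) + C₂sin(7x)).


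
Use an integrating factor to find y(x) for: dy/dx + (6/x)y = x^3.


P(x) = 6/x ⇒ μ = x^6.
(x^6 y)' = x^6·x^3 = x^9.
Integrate: x^6 y = x^10/(10) + C.
Solve for y: y = (1/10)x^4 + C/x^6.


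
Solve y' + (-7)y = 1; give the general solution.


P(x) = -7 ⇒ μ = e^(-7x).
(μ y)' = e^(-7x) ⇒ μ y = -(1/7)e^(-7x) + C.
Divide by μ: y = -1/7 + Ce^(7x).


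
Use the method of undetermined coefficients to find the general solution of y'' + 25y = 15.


Homogeneous part: r² + 25 = 0 ⇒ r = ±5i, so y_h = C₁cos(5x) + C₂sin(5x).
Try constant y_p = A; plug in: 25A = 15 ⇒ A = 3/5.
General solution: y = C₁cos(5x) + C₂sin(5x) + 3/5.


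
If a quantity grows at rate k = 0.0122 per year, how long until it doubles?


Exponential growth: P(t) = P₀ e^(0.0122t). Set P(t)/P₀ = 2: e^(0.0122t) = 2.
Solve: t = ln(2)/0.0122 ≈ 56.82 years.


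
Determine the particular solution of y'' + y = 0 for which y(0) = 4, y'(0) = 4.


Characteristic roots of r² + 1 = 0 are ±1i, so y = C₁cos(x) + C₂sin(x).
Apply y(0) = 4: C₁ = 4. Differentiate and apply y'(0) = 4: 1·C₂ = 4, so C₂ = 4.
Particular solution: y = 4cos(x) + 4sin(x).


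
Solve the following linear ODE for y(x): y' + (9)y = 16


P(x) = 9, Q(x) = 16; integrating factor μ = e^(9x).
(μ y)' = 16e^(9x) ⇒ μ y = (16/9)e^(9x) + C.
Divide by μ: y = 16/9 + Ce^(-9x).


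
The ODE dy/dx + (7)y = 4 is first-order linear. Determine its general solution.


P(x) = 7, Q(x) = 4; integrating factor μ = e^(7x).
(μ y)' = 4e^(7x) ⇒ μ y = (4/7)e^(7x) + C.
Divide by μ: y = 4/7 + Ce^(-7x).


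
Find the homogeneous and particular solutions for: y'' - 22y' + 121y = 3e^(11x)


Characteristic polynomial (r - 11)² = 0; repeated root r = 11.
y_h = (C₁ + C₂x)e^(11x). Forcing matches the repeated root (resonance), so try y_p = Ax² e^(11x).
Substitute and solve for A: 2A = 3, so A = 3/2.
General solution: y = (C₁ + C₂x + (3/2)x²)e^(11x).


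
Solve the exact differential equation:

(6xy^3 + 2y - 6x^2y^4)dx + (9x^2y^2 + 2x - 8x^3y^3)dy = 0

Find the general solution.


Check exactness: ∂M/∂y = 18xy^2 + 2 - 24x^2y^3 and ∂N/∂x = 18xy^2 + 2 - 24x^2y^3; equal, so the equation is exact.
Integrate M with respect to x (treating y as constant): ∫M dx = 3x^2y^3 + 2xy - 2x^3y^4 + h(y).
Differentiate w.r.t. y and set equal to N: all terms match, so h'(y) = 0 and h is a constant absorbed into C.
General solution: 3x^2y^3 + 2xy - 2x^3y^4 = C.


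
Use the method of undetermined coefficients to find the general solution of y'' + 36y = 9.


Homogeneous part: r² + 36 = 0 ⇒ r = ±6i, so y_h = C₁cos(6x) + C₂sin(6x).
Try constant y_p = A; plug in: 36A = 9 ⇒ A = 1/4.
General solution: y = C₁cos(6x) + C₂sin(6x) + 1/4.


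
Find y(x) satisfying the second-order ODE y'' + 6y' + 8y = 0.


Characteristic equation: r² + 6r + 8 = 0.
Factor: (r + 4)(r + 2) = 0 ⇒ r = -4, -2 (distinct real).
General solution: y = C₁e^(-4x) + C₂e^(-2x).


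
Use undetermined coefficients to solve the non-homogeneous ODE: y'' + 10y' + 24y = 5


Characteristic roots of r² + 10r + 24 = 0 are -6, -4.
y_h = C₁e^(-6x) + C₂e^(-4x).
Constant forcing; try y_p = A. Then 24A = 5 ⇒ A = 5/24.
General solution: y = C₁e^(-6x) + C₂e^(-4x) + 5/24.


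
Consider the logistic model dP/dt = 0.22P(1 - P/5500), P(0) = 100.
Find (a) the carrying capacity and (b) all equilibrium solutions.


Logistic ODE dP/dt = 0.22P(1 - P/5500) has equilibria where dP/dt = 0, i.e. P = 0 or P = 5500.
The coefficient (1 - P/K) = 0 when P = K, identifying K = 5500 as the carrying capacity.
(a) K = 5500; (b) equilibria P = 0 and P = 5500.


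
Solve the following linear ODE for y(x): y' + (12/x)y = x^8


P(x) = 12/x ⇒ μ = x^12.
(x^12 y)' = x^20 ⇒ x^12 y = x^21/(21) + C.
Solve for y: y = (1/21)x^9 + C/x^12.


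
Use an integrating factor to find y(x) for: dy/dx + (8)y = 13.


P(x) = 8, Q(x) = 13; integrating factor μ = e^(8x).
(μ y)' = 13e^(8x) ⇒ μ y = (13/8)e^(8x) + C.
Divide by μ: y = 13/8 + Ce^(-8x).


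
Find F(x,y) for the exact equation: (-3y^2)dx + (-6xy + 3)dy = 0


Check exactness: ∂M/∂y = -6y and ∂N/∂x = -6y; equal, so the equation is exact.
Integrate M with respect to x (treating y as constant): ∫M dx = -3xy^2 + h(y).
Differentiate w.r.t. y and set equal to N: the x-dependent terms already match, leaving h'(y) = 3. Integrate: h(y) = 3y.
So F(x,y) = -3xy^2 + 3y.
General solution: -3xy^2 + 3y = C.


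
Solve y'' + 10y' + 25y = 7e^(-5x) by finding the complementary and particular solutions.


Characteristic polynomial (r + 5)² = 0; repeated root r = -5.
y_h = (C₁ + C₂x)e^(-5x). Forcing matches the repeated root (resonance), so try y_p = Ax² e^(-5x).
Substitute and solve for A: 2A = 7, so A = 7/2.
General solution: y = (C₁ + C₂x + (7/2)x²)e^(-5x).


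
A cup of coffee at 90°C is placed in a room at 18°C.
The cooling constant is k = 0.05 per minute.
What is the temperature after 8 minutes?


Newton's law: dT/dt = -k(T - T_a) has solution T(t) = T_a + (T₀ - T_a)e^(-kt).
Plug in T_a = 18, T₀ = 90, k = 0.05, t = 8: T(8) = 18 + (72)e^(-0.40) ≈ 66.3°C.


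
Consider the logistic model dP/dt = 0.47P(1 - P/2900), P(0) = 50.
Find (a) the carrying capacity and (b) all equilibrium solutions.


Logistic ODE dP/dt = 0.47P(1 - P/2900) has equilibria where dP/dt = 0, i.e. P = 0 or P = 2900.
The coefficient (1 - P/K) = 0 when P = K, identifying K = 2900 as the carrying capacity.
(a) K = 2900; (b) equilibria P = 0 and P = 2900.


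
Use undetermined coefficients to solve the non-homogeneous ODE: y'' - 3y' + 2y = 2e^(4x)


Characteristic roots of r² - 3r + 2 = 0 are 1, 2.
y_h = C₁e^(x) + C₂e^(2x).
Forcing exponent 4 is not a characteristic root; try y_p = Ae^(4x).
Substitute: A·(16 + (-3)·4 + (2)) = A·6 = 2, so A = 1/3.
General solution: y = C₁e^(x) + C₂e^(2x) + (1/3)e^(4x).


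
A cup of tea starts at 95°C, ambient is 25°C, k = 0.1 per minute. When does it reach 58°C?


From T(t) = T_a + (T₀ - T_a)e^(-kt), set T(t) = 58:
(58 - 25) / (95 - 25) = e^(-0.1t), so t = -ln(0.471)/0.1 ≈ 7.5 minutes.


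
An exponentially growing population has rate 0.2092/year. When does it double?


Exponential growth: P(t) = P₀ e^(0.2092t). Set P(t)/P₀ = 2: e^(0.2092t) = 2.
Solve: t = ln(2)/0.2092 ≈ 3.31 years.


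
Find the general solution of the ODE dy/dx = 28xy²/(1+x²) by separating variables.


Separate: dy/y² = 28x/(1+x²) dx.
Integrate LHS: ∫ dy/y² = -1/y.
Integrate RHS via u = 1+x²: 14ln(1+x²) + C.
Result: -1/y = 14ln(1+x²) + C.


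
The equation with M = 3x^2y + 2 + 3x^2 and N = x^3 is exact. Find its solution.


Check exactness: ∂M/∂y = 3x^2 and ∂N/∂x = 3x^2; equal, so the equation is exact.
Integrate M with respect to x (treating y as constant): ∫M dx = x^3y + 2x + x^3 + h(y).
Differentiate w.r.t. y and set equal to N: all terms match, so h'(y) = 0 and h is a constant absorbed into C.
General solution: x^3y + 2x + x^3 = C.


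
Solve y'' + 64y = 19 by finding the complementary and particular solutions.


Homogeneous part: r² + 64 = 0 ⇒ r = ±8i, so y_h = C₁cos(8x) + C₂sin(8x).
Try constant y_p = A; plug in: 64A = 19 ⇒ A = 19/64.
General solution: y = C₁cos(8x) + C₂sin(8x) + 19/64.


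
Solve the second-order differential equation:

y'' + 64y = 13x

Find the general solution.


Homogeneous: r² + 64 = 0 ⇒ r = ±8i, y_h = C₁cos(8x) + C₂sin(8x).
Polynomial forcing; try y_p = Ax + B. Then y_p'' + 64 y_p = 64(Ax + B) = 13x, so B = 0 and A = 13/64.
General solution: y = C₁cos(8x) + C₂sin(8x) + (13/64)x.


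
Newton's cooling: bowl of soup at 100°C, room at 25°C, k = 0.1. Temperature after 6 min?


Newton's law: dT/dt = -k(T - T_a) has solution T(t) = T_a + (T₀ - T_a)e^(-kt).
Plug in T_a = 25, T₀ = 100, k = 0.1, t = 6: T(6) = 25 + (75)e^(-0.60) ≈ 66.2°C.


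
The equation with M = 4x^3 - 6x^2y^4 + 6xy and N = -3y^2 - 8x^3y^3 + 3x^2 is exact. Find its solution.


Check exactness: ∂M/∂y = -24x^2y^3 + 6x and ∂N/∂x = -24x^2y^3 + 6x; equal, so the equation is exact.
Integrate M with respect to x (treating y as constant): ∫M dx = x^4 - 2x^3y^4 + 3x^2y + h(y).
Differentiate w.r.t. y and set equal to N: the x-dependent terms already match, leaving h'(y) = -3y^2. Integrate: h(y) = -y^3.
So F(x,y) = -y^3 + x^4 - 2x^3y^4 + 3x^2y.
General solution: -y^3 + x^4 - 2x^3y^4 + 3x^2y = C.


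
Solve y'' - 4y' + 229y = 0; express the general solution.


Characteristic equation: r² - 4r + 229 = 0.
Discriminant is negative; roots r = 2 ± 15i (complex conjugate pair).
General solution uses e^(α x)(C₁ cos(β x) + C₂ sin(β x)): y = e^(2x)(C₁cos(15x) + C₂sin(15x)).


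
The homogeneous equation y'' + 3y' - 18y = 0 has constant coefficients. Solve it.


Characteristic equation: r² + 3r - 18 = 0.
Factor: (r + 6)(r - 3) = 0 ⇒ r = -6, 3 (distinct real).
General solution: y = C₁e^(-6x) + C₂e^(3x).


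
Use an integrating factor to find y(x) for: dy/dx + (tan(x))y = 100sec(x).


P(x) = tan(x) ⇒ μ = e^(∫tan(x)dx) = sec(x).
(sec(x) y)' = 100sec²(x) ⇒ sec(x) y = 100tan(x) + C.
Multiply by cos(x): y = 100sin(x) + C·cos(x).


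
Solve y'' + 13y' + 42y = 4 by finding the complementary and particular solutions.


Characteristic roots of r² + 13r + 42 = 0 are -6, -7.
y_h = C₁e^(-6x) + C₂e^(-7x).
Constant forcing; try y_p = A. Then 42A = 4 ⇒ A = 2/21.
General solution: y = C₁e^(-6x) + C₂e^(-7x) + 2/21.


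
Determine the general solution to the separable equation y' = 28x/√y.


Separate: √y dy = 28x dx.
Integrate: (2/3)y^(3/2) = 14x² + C.


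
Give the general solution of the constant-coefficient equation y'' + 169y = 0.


Characteristic equation: r² + 169 = 0.
Discriminant is negative; roots r = 0 ± 13i (complex conjugate pair).
General solution uses e^(α x)(C₁ cos(β x) + C₂ sin(β x)): y = C₁cos(13x) + C₂sin(13x).


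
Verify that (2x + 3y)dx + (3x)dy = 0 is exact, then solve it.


Check exactness: ∂M/∂y = 3 and ∂N/∂x = 3; equal, so the equation is exact.
Integrate M with respect to x (treating y as constant): ∫M dx = x^2 + 3xy + h(y).
Differentiate w.r.t. y and set equal to N: all terms match, so h'(y) = 0 and h is a constant absorbed into C.
General solution: x^2 + 3xy = C.


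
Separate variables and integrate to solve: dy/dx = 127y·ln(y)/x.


Separate: dy/[y ln(y)] = 127 dx/x.
Substitute u = ln(y): du/u = 127 dx/x.
Integrate: ln|ln(y)| = 127ln|x| + C₀, hence ln(y) = C·x^127.


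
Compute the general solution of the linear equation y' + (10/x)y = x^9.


P(x) = 10/x ⇒ μ = x^10.
(x^10 y)' = x^10·x^9 = x^19.
Integrate: x^10 y = x^20/(20) + C.
Solve for y: y = (1/20)x^10 + C/x^10.


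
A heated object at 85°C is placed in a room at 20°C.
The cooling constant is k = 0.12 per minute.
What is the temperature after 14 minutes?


Newton's law: dT/dt = -k(T - T_a) has solution T(t) = T_a + (T₀ - T_a)e^(-kt).
Plug in T_a = 20, T₀ = 85, k = 0.12, t = 14: T(14) = 20 + (65)e^(-1.68) ≈ 32.1°C.


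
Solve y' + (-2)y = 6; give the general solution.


P(x) = -2 ⇒ μ = e^(-2x).
(μ y)' = 6e^(-2x) ⇒ μ y = -3e^(-2x) + C.
Divide by μ: y = -3 + Ce^(2x).


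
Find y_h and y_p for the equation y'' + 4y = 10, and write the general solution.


Homogeneous part: r² + 4 = 0 ⇒ r = ±2i, so y_h = C₁cos(2x) + C₂sin(2x).
Try constant y_p = A; plug in: 4A = 10 ⇒ A = 5/2.
General solution: y = C₁cos(2x) + C₂sin(2x) + 5/2.


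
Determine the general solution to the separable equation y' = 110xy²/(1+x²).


Separate: dy/y² = 110x/(1+x²) dx.
Integrate LHS: ∫ dy/y² = -1/y.
Integrate RHS via u = 1+x²: 55ln(1+x²) + C.
Result: -1/y = 55ln(1+x²) + C.


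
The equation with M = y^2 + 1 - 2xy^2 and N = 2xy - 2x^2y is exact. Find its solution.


Check exactness: ∂M/∂y = 2y - 4xy and ∂N/∂x = 2y - 4xy; equal, so the equation is exact.
Integrate M with respect to x (treating y as constant): ∫M dx = xy^2 + x - x^2y^2 + h(y).
Differentiate w.r.t. y and set equal to N: all terms match, so h'(y) = 0 and h is a constant absorbed into C.
General solution: xy^2 + x - x^2y^2 = C.


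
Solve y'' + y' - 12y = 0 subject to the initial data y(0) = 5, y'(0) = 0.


Characteristic roots of r² + r - 12 = 0 are -4, 3.
General solution y = c₁ e^(-4x) + c₂ e^(3x).
Apply y(0) = 5: c₁ + c₂ = 5. Apply y'(0) = 0: -4 c₁ + 3 c₂ = 0.
Solve: c₁ = 15/7, c₂ = 20/7.
Particular solution: y = (15/7)e^(-4x) + (20/7)e^(3x).
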